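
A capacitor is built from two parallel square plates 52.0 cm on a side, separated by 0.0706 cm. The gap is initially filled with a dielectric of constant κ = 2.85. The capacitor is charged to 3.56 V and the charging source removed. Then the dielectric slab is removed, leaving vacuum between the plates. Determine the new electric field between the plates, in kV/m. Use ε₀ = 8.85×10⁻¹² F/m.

A = (52.0 cm)² = 0.270 m².
Initially C₁ = κε₀A/d = 2.85 × 8.85×10⁻¹² × 0.270 / 7.06×10⁻⁴ = 9.66×10⁻⁹ F.
E₁ = 5.04×10³ V/m.
Isolated ⇒ Q is held fixed. V₂ = Q/C₂ = V₁/0.351; E = V/d, so E₂/E₁ = (V₂/V₁)(d₁/d₂) = 2.85.
E₂ = 2.85 × 5.04×10³ = 1.44×10⁴ V/m.

E ≈ 14.4 kV/m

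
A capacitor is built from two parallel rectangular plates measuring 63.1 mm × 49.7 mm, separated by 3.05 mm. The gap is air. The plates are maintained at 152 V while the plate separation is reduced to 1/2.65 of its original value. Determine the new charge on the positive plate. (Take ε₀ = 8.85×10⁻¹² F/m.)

A = 63.1 × 49.7 mm² = 3.14×10⁻³ m².
Initially C₁ = ε₀A/d = 8.85×10⁻¹² × 3.14×10⁻³ / 3.05×10⁻³ = 9.10×10⁻¹² F.
Q₁ = 1.38×10⁻⁹ C.
Battery connected ⇒ V is held fixed. C₂ = 2.65 C₁ and Q = CV, so Q₂/Q₁ = C₂/C₁ = 2.65.
Q₂ = 2.65 × 1.38×10⁻⁹ = 3.67×10⁻⁹ C.

Q ≈ 3.67 nC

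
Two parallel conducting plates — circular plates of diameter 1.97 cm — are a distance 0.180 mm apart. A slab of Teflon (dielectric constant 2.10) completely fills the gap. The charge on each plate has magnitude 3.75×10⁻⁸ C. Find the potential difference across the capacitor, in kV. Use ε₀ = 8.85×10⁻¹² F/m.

V ≈ 1.19 kV

A = π(1.97/2 cm)² = 3.05×10⁻⁴ m².
C = κε₀A/d = 2.10 × 8.85×10⁻¹² × 3.05×10⁻⁴ / 1.80×10⁻⁴ = 3.15×10⁻¹¹ F.
V = Q/C = 3.75×10⁻⁸ / 3.15×10⁻¹¹ = 1.19×10³ V.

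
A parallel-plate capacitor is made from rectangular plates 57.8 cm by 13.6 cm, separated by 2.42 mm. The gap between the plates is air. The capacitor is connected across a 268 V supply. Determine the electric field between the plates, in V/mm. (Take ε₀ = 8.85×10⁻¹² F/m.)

E = V/d = 268 / 2.42×10⁻³ = 1.11×10⁵ V/m.

E ≈ 111 V/mm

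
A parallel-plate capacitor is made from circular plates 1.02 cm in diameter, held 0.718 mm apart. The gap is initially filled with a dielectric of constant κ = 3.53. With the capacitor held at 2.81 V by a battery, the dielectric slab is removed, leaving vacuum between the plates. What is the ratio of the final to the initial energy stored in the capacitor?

0.283

Battery connected ⇒ V is held fixed.
C₂ = 0.283 C₁ and U = ½CV², so U₂/U₁ = C₂/C₁ = 0.283.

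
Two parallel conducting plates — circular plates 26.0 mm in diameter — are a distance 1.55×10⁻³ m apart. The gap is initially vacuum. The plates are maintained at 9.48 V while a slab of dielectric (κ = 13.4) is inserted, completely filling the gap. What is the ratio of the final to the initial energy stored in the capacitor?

U₂/U₁ ≈ 13.4

Battery connected ⇒ V is held fixed.
C₂ = 13.4 C₁ and U = ½CV², so U₂/U₁ = C₂/C₁ = 13.4.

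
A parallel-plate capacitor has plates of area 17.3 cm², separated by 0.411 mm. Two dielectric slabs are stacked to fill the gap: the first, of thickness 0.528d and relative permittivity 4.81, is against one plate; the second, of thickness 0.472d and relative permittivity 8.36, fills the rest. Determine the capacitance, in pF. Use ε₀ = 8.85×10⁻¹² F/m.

224 pF

A = 17.3 cm² = 1.73×10⁻³ m².
Stacked slabs ⇒ two capacitors in series, each with the full plate area.
C₁ = κ₁ε₀A/d₁ = 4.81 × 8.85×10⁻¹² × 1.73×10⁻³ / 2.17×10⁻⁴ = 3.39×10⁻¹⁰ F.
C₂ = κ₂ε₀A/d₂ = 8.36 × 8.85×10⁻¹² × 1.73×10⁻³ / 1.94×10⁻⁴ = 6.60×10⁻¹⁰ F.
C = (1/C₁ + 1/C₂)⁻¹ = 2.24×10⁻¹⁰ F.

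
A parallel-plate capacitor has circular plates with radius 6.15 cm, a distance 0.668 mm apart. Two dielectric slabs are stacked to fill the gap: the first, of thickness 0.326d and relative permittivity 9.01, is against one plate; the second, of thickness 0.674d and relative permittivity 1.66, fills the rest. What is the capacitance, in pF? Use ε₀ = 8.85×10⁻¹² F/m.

A = π(6.15 cm)² = 1.19×10⁻² m².
Stacked slabs ⇒ two capacitors in series, each with the full plate area.
C₁ = κ₁ε₀A/d₁ = 9.01 × 8.85×10⁻¹² × 1.19×10⁻² / 2.18×10⁻⁴ = 4.35×10⁻⁹ F.
C₂ = κ₂ε₀A/d₂ = 1.66 × 8.85×10⁻¹² × 1.19×10⁻² / 4.50×10⁻⁴ = 3.88×10⁻¹⁰ F.
C = (1/C₁ + 1/C₂)⁻¹ = 3.56×10⁻¹⁰ F.

356 pF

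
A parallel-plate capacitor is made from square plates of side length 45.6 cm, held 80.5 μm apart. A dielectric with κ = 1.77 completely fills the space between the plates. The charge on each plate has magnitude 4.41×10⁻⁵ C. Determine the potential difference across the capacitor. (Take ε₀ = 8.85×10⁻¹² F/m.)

A = (45.6 cm)² = 0.208 m².
C = κε₀A/d = 1.77 × 8.85×10⁻¹² × 0.208 / 8.05×10⁻⁵ = 4.05×10⁻⁸ F.
V = Q/C = 4.41×10⁻⁵ / 4.05×10⁻⁸ = 1.09×10³ V.

1.09 kV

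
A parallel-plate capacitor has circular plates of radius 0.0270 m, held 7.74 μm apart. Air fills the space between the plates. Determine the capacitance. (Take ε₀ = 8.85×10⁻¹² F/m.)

A = π(0.0270 m)² = 2.29×10⁻³ m².
C = ε₀A/d = 8.85×10⁻¹² × 2.29×10⁻³ / 7.74×10⁻⁶ = 2.62×10⁻⁹ F.

2.62 nF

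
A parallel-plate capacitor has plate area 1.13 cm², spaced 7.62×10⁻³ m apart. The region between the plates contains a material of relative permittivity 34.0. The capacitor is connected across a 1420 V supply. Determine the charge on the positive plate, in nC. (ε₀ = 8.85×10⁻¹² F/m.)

A = 1.13 cm² = 1.13×10⁻⁴ m².
C = κε₀A/d = 34.0 × 8.85×10⁻¹² × 1.13×10⁻⁴ / 7.62×10⁻³ = 4.46×10⁻¹² F.
Q = CV = 4.46×10⁻¹² × 1420 = 6.34×10⁻⁹ C.

Q ≈ 6.34 nC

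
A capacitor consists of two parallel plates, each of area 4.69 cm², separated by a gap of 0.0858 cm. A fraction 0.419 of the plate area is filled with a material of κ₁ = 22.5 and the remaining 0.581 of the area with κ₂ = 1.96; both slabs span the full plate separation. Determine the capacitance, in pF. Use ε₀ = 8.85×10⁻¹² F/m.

51.1 pF

A = 4.69 cm² = 4.69×10⁻⁴ m².
Side-by-side slabs ⇒ two capacitors in parallel, each spanning the full gap.
C₁ = κ₁ε₀A₁/d = 22.5 × 8.85×10⁻¹² × 1.97×10⁻⁴ / 8.58×10⁻⁴ = 4.56×10⁻¹¹ F.
C₂ = κ₂ε₀A₂/d = 1.96 × 8.85×10⁻¹² × 2.72×10⁻⁴ / 8.58×10⁻⁴ = 5.51×10⁻¹² F.
C = C₁ + C₂ = 5.11×10⁻¹¹ F.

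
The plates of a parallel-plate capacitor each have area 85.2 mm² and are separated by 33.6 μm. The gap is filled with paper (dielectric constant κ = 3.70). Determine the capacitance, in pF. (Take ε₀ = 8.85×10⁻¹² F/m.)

A = 85.2 mm² = 8.52×10⁻⁵ m².
C = κε₀A/d = 3.70 × 8.85×10⁻¹² × 8.52×10⁻⁵ / 3.36×10⁻⁵ = 8.30×10⁻¹¹ F.

83.0 pF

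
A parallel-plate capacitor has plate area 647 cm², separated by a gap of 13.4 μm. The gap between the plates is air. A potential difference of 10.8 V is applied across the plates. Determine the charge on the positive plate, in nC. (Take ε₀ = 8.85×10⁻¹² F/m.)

461 nC

A = 647 cm² = 6.47×10⁻² m².
C = ε₀A/d = 8.85×10⁻¹² × 6.47×10⁻² / 1.34×10⁻⁵ = 4.27×10⁻⁸ F.
Q = CV = 4.27×10⁻⁸ × 10.8 = 4.61×10⁻⁷ C.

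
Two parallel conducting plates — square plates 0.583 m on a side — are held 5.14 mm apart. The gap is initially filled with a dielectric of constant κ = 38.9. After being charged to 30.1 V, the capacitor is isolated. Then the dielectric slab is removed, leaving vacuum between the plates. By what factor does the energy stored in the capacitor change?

Isolated ⇒ Q is held fixed.
C₂ = 0.0257 C₁ and U = Q²/(2C), so U₂/U₁ = C₁/C₂ = 38.9.

38.9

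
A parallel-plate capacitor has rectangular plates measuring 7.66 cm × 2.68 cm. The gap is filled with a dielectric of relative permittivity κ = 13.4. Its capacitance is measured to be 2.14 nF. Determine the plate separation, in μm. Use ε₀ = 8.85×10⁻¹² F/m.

d ≈ 114 μm

A = 7.66 × 2.68 cm² = 2.05×10⁻³ m².
d = κε₀A/C = 13.4 × 8.85×10⁻¹² × 2.05×10⁻³ / 2.14×10⁻⁹ = 1.14×10⁻⁴ m.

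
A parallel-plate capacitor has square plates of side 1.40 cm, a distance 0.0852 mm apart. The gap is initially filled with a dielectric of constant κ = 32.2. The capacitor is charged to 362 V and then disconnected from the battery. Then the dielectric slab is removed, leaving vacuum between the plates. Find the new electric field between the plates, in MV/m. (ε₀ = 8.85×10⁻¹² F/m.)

A = (1.40 cm)² = 1.96×10⁻⁴ m².
Initially C₁ = κε₀A/d = 32.2 × 8.85×10⁻¹² × 1.96×10⁻⁴ / 8.52×10⁻⁵ = 6.56×10⁻¹⁰ F.
E₁ = 4.25×10⁶ V/m.
Isolated ⇒ Q is held fixed. V₂ = Q/C₂ = V₁/0.0311; E = V/d, so E₂/E₁ = (V₂/V₁)(d₁/d₂) = 32.2.
E₂ = 32.2 × 4.25×10⁶ = 1.37×10⁸ V/m.

E ≈ 137 MV/m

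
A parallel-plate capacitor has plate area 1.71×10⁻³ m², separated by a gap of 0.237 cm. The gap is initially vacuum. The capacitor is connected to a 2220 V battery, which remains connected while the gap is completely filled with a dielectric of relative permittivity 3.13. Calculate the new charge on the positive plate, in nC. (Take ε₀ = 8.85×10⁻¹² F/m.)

Initially C₁ = ε₀A/d = 8.85×10⁻¹² × 1.71×10⁻³ / 2.37×10⁻³ = 6.39×10⁻¹² F.
Q₁ = 1.42×10⁻⁸ C.
Battery connected ⇒ V is held fixed. C₂ = 3.13 C₁ and Q = CV, so Q₂/Q₁ = C₂/C₁ = 3.13.
Q₂ = 3.13 × 1.42×10⁻⁸ = 4.44×10⁻⁸ C.

44.4 nC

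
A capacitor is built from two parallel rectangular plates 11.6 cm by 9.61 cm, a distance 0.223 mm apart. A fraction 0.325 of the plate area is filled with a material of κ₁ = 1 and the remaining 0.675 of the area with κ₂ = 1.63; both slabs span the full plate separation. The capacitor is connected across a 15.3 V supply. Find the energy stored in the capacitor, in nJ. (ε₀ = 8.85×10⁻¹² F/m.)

73.8 nJ

A = 11.6 × 9.61 cm² = 1.11×10⁻² m².
Side-by-side slabs ⇒ two capacitors in parallel, each spanning the full gap.
C₁ = κ₁ε₀A₁/d = 1.00 × 8.85×10⁻¹² × 3.62×10⁻³ / 2.23×10⁻⁴ = 1.44×10⁻¹⁰ F.
C₂ = κ₂ε₀A₂/d = 1.63 × 8.85×10⁻¹² × 7.52×10⁻³ / 2.23×10⁻⁴ = 4.87×10⁻¹⁰ F.
C = C₁ + C₂ = 6.31×10⁻¹⁰ F.
U = ½CV² = ½ × 6.31×10⁻¹⁰ × (15.3)² = 7.38×10⁻⁸ J.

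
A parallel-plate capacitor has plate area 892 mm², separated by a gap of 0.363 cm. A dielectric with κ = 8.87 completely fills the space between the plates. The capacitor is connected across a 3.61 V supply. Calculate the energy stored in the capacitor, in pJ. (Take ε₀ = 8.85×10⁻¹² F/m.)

A = 892 mm² = 8.92×10⁻⁴ m².
C = κε₀A/d = 8.87 × 8.85×10⁻¹² × 8.92×10⁻⁴ / 3.63×10⁻³ = 1.93×10⁻¹¹ F.
U = ½CV² = ½ × 1.93×10⁻¹¹ × (3.61)² = 1.26×10⁻¹⁰ J.

126 pJ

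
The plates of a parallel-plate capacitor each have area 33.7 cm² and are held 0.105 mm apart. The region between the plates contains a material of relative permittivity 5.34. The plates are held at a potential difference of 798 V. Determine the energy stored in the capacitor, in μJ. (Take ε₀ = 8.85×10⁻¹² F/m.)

U ≈ 483 μJ

A = 33.7 cm² = 3.37×10⁻³ m².
C = κε₀A/d = 5.34 × 8.85×10⁻¹² × 3.37×10⁻³ / 1.05×10⁻⁴ = 1.52×10⁻⁹ F.
U = ½CV² = ½ × 1.52×10⁻⁹ × (798)² = 4.83×10⁻⁴ J.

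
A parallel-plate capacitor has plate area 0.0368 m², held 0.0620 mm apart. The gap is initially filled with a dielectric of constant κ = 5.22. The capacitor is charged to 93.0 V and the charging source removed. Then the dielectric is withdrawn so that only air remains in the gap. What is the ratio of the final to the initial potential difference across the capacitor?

V₂/V₁ ≈ 5.22

Isolated ⇒ Q is held fixed.
C₂ = 0.192 C₁ and V = Q/C, so V₂/V₁ = C₁/C₂ = 5.22.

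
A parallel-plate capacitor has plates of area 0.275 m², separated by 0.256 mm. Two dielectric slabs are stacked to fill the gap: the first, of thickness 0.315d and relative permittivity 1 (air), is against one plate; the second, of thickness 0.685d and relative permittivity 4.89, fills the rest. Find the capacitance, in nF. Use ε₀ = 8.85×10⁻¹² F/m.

20.9 nF

Stacked slabs ⇒ two capacitors in series, each with the full plate area.
C₁ = κ₁ε₀A/d₁ = 1.00 × 8.85×10⁻¹² × 0.275 / 8.06×10⁻⁵ = 3.02×10⁻⁸ F.
C₂ = κ₂ε₀A/d₂ = 4.89 × 8.85×10⁻¹² × 0.275 / 1.75×10⁻⁴ = 6.79×10⁻⁸ F.
C = (1/C₁ + 1/C₂)⁻¹ = 2.09×10⁻⁸ F.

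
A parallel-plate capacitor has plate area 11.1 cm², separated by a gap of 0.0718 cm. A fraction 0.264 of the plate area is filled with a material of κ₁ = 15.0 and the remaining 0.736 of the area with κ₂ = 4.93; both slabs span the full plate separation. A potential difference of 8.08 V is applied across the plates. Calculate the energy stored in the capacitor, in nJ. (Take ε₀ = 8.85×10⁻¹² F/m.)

3.39 nJ

A = 11.1 cm² = 1.11×10⁻³ m².
Side-by-side slabs ⇒ two capacitors in parallel, each spanning the full gap.
C₁ = κ₁ε₀A₁/d = 15.0 × 8.85×10⁻¹² × 2.93×10⁻⁴ / 7.18×10⁻⁴ = 5.42×10⁻¹¹ F.
C₂ = κ₂ε₀A₂/d = 4.93 × 8.85×10⁻¹² × 8.17×10⁻⁴ / 7.18×10⁻⁴ = 4.96×10⁻¹¹ F.
C = C₁ + C₂ = 1.04×10⁻¹⁰ F.
U = ½CV² = ½ × 1.04×10⁻¹⁰ × (8.08)² = 3.39×10⁻⁹ J.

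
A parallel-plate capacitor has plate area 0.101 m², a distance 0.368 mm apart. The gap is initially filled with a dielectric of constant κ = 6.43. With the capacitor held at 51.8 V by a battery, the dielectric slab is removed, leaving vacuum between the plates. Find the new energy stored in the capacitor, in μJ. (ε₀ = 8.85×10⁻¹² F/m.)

3.26 μJ

Initially C₁ = κε₀A/d = 6.43 × 8.85×10⁻¹² × 0.101 / 3.68×10⁻⁴ = 1.56×10⁻⁸ F.
U₁ = 2.10×10⁻⁵ J.
Battery connected ⇒ V is held fixed. C₂ = 0.156 C₁ and U = ½CV², so U₂/U₁ = C₂/C₁ = 0.156.
U₂ = 0.156 × 2.10×10⁻⁵ = 3.26×10⁻⁶ J.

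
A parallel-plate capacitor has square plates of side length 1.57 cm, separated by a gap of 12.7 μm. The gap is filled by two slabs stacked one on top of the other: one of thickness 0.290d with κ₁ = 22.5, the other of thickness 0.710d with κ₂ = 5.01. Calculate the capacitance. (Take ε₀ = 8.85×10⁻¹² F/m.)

C ≈ 1.11 nF

A = (1.57 cm)² = 2.46×10⁻⁴ m².
Stacked slabs ⇒ two capacitors in series, each with the full plate area.
C₁ = κ₁ε₀A/d₁ = 22.5 × 8.85×10⁻¹² × 2.46×10⁻⁴ / 3.68×10⁻⁶ = 1.33×10⁻⁸ F.
C₂ = κ₂ε₀A/d₂ = 5.01 × 8.85×10⁻¹² × 2.46×10⁻⁴ / 9.02×10⁻⁶ = 1.21×10⁻⁹ F.
C = (1/C₁ + 1/C₂)⁻¹ = 1.11×10⁻⁹ F.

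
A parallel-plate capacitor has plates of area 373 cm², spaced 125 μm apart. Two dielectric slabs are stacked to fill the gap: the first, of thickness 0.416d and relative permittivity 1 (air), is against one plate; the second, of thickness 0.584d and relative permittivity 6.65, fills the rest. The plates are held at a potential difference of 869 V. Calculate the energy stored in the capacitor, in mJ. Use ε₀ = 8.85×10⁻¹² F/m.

A = 373 cm² = 3.73×10⁻² m².
Stacked slabs ⇒ two capacitors in series, each with the full plate area.
C₁ = κ₁ε₀A/d₁ = 1.00 × 8.85×10⁻¹² × 3.73×10⁻² / 5.20×10⁻⁵ = 6.35×10⁻⁹ F.
C₂ = κ₂ε₀A/d₂ = 6.65 × 8.85×10⁻¹² × 3.73×10⁻² / 7.30×10⁻⁵ = 3.01×10⁻⁸ F.
C = (1/C₁ + 1/C₂)⁻¹ = 5.24×10⁻⁹ F.
U = ½CV² = ½ × 5.24×10⁻⁹ × (869)² = 1.98×10⁻³ J.

1.98 mJ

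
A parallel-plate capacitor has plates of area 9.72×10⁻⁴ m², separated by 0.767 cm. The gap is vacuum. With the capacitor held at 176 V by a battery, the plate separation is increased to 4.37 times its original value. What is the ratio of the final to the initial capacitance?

0.229

C = ε₀A/d scales as 1/d, so C₂/C₁ = d₁/d₂ = 1/4.37 = 0.229.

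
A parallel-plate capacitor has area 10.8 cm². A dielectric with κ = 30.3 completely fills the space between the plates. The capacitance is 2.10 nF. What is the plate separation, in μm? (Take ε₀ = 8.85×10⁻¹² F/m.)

A = 10.8 cm² = 1.08×10⁻³ m².
d = κε₀A/C = 30.3 × 8.85×10⁻¹² × 1.08×10⁻³ / 2.10×10⁻⁹ = 1.38×10⁻⁴ m.

d ≈ 138 μm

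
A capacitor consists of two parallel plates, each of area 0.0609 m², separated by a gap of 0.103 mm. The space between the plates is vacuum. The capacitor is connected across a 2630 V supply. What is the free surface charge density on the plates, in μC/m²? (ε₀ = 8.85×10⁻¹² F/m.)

C = ε₀A/d = 8.85×10⁻¹² × 6.09×10⁻² / 1.03×10⁻⁴ = 5.23×10⁻⁹ F.
σ = Q/A = CV/A = 5.23×10⁻⁹ × 2630 / 6.09×10⁻² = 2.26×10⁻⁴ C/m².

σ ≈ 226 μC/m²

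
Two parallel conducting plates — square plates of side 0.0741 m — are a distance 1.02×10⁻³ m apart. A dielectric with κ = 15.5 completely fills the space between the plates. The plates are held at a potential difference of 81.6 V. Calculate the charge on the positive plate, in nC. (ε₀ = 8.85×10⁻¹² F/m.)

A = (0.0741 m)² = 5.49×10⁻³ m².
C = κε₀A/d = 15.5 × 8.85×10⁻¹² × 5.49×10⁻³ / 1.02×10⁻³ = 7.38×10⁻¹⁰ F.
Q = CV = 7.38×10⁻¹⁰ × 81.6 = 6.03×10⁻⁸ C.

Q ≈ 60.3 nC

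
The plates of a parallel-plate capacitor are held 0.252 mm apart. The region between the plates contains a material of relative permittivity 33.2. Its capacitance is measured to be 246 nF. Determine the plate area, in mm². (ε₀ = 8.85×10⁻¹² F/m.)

A = Cd/(κε₀) = 2.46×10⁻⁷ × 2.52×10⁻⁴ / (33.2 × 8.85×10⁻¹²) = 0.211 m².

A ≈ 2.11×10⁵ mm²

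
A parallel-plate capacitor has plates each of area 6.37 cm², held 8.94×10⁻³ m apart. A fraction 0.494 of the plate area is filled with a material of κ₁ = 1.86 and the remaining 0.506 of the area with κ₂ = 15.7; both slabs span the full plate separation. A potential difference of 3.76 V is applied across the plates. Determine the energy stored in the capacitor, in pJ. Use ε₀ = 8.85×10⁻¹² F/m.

U ≈ 39.5 pJ

A = 6.37 cm² = 6.37×10⁻⁴ m².
Side-by-side slabs ⇒ two capacitors in parallel, each spanning the full gap.
C₁ = κ₁ε₀A₁/d = 1.86 × 8.85×10⁻¹² × 3.15×10⁻⁴ / 8.94×10⁻³ = 5.79×10⁻¹³ F.
C₂ = κ₂ε₀A₂/d = 15.7 × 8.85×10⁻¹² × 3.22×10⁻⁴ / 8.94×10⁻³ = 5.01×10⁻¹² F.
C = C₁ + C₂ = 5.59×10⁻¹² F.
U = ½CV² = ½ × 5.59×10⁻¹² × (3.76)² = 3.95×10⁻¹¹ J.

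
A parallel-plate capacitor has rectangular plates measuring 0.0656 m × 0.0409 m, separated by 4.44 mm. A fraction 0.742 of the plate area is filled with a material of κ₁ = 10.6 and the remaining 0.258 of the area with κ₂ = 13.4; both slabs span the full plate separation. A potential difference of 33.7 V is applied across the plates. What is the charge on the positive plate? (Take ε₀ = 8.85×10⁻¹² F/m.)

A = 0.0656 × 0.0409 m² = 2.68×10⁻³ m².
Side-by-side slabs ⇒ two capacitors in parallel, each spanning the full gap.
C₁ = κ₁ε₀A₁/d = 10.6 × 8.85×10⁻¹² × 1.99×10⁻³ / 4.44×10⁻³ = 4.21×10⁻¹¹ F.
C₂ = κ₂ε₀A₂/d = 13.4 × 8.85×10⁻¹² × 6.92×10⁻⁴ / 4.44×10⁻³ = 1.85×10⁻¹¹ F.
C = C₁ + C₂ = 6.06×10⁻¹¹ F.
Q = CV = 6.06×10⁻¹¹ × 33.7 = 2.04×10⁻⁹ C.

2.04 nC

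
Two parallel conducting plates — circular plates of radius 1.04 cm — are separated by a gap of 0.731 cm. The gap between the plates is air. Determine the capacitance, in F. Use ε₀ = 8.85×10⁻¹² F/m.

C ≈ 4.11×10⁻¹³ F

A = π(1.04 cm)² = 3.40×10⁻⁴ m².
C = ε₀A/d = 8.85×10⁻¹² × 3.40×10⁻⁴ / 7.31×10⁻³ = 4.11×10⁻¹³ F.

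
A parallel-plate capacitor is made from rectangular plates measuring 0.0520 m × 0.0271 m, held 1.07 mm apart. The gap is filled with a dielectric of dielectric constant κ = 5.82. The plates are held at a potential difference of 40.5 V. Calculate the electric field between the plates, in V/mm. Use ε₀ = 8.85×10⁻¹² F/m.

E ≈ 37.9 V/mm

E = V/d = 40.5 / 1.07×10⁻³ = 3.79×10⁴ V/m.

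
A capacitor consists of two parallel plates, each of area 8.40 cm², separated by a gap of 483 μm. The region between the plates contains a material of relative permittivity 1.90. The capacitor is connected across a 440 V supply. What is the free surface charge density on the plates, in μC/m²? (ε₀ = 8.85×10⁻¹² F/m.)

15.3 μC/m²

A = 8.40 cm² = 8.40×10⁻⁴ m².
C = κε₀A/d = 1.90 × 8.85×10⁻¹² × 8.40×10⁻⁴ / 4.83×10⁻⁴ = 2.92×10⁻¹¹ F.
σ = Q/A = CV/A = 2.92×10⁻¹¹ × 440 / 8.40×10⁻⁴ = 1.53×10⁻⁵ C/m².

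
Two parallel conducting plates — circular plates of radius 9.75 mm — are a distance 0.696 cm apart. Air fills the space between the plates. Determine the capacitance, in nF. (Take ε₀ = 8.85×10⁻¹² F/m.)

A = π(9.75 mm)² = 2.99×10⁻⁴ m².
C = ε₀A/d = 8.85×10⁻¹² × 2.99×10⁻⁴ / 6.96×10⁻³ = 3.80×10⁻¹³ F.

C ≈ 3.80×10⁻⁴ nF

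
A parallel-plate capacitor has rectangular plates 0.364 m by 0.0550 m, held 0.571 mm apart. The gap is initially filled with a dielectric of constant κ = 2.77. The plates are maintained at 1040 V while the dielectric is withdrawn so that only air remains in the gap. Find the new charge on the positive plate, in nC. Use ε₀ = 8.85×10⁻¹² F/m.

A = 0.364 × 0.0550 m² = 2.00×10⁻² m².
Initially C₁ = κε₀A/d = 2.77 × 8.85×10⁻¹² × 2.00×10⁻² / 5.71×10⁻⁴ = 8.60×10⁻¹⁰ F.
Q₁ = 8.94×10⁻⁷ C.
Battery connected ⇒ V is held fixed. C₂ = 0.361 C₁ and Q = CV, so Q₂/Q₁ = C₂/C₁ = 0.361.
Q₂ = 0.361 × 8.94×10⁻⁷ = 3.23×10⁻⁷ C.

Q ≈ 323 nC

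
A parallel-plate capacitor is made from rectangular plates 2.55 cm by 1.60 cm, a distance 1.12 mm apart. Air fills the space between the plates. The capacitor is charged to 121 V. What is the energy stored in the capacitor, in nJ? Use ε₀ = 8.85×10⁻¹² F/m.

23.6 nJ

A = 2.55 × 1.60 cm² = 4.08×10⁻⁴ m².
C = ε₀A/d = 8.85×10⁻¹² × 4.08×10⁻⁴ / 1.12×10⁻³ = 3.22×10⁻¹² F.
U = ½CV² = ½ × 3.22×10⁻¹² × (121)² = 2.36×10⁻⁸ J.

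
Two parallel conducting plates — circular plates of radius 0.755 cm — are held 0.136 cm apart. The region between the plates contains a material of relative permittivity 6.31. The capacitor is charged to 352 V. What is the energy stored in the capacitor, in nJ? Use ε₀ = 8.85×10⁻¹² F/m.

456 nJ

A = π(0.755 cm)² = 1.79×10⁻⁴ m².
C = κε₀A/d = 6.31 × 8.85×10⁻¹² × 1.79×10⁻⁴ / 1.36×10⁻³ = 7.35×10⁻¹² F.
U = ½CV² = ½ × 7.35×10⁻¹² × (352)² = 4.56×10⁻⁷ J.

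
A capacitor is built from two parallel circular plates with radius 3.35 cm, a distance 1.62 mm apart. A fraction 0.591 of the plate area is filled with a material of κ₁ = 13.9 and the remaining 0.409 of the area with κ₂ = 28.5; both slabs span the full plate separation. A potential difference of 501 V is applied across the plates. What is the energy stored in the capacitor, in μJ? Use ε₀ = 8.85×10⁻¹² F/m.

48.0 μJ

A = π(3.35 cm)² = 3.53×10⁻³ m².
Side-by-side slabs ⇒ two capacitors in parallel, each spanning the full gap.
C₁ = κ₁ε₀A₁/d = 13.9 × 8.85×10⁻¹² × 2.08×10⁻³ / 1.62×10⁻³ = 1.58×10⁻¹⁰ F.
C₂ = κ₂ε₀A₂/d = 28.5 × 8.85×10⁻¹² × 1.44×10⁻³ / 1.62×10⁻³ = 2.25×10⁻¹⁰ F.
C = C₁ + C₂ = 3.83×10⁻¹⁰ F.
U = ½CV² = ½ × 3.83×10⁻¹⁰ × (501)² = 4.80×10⁻⁵ J.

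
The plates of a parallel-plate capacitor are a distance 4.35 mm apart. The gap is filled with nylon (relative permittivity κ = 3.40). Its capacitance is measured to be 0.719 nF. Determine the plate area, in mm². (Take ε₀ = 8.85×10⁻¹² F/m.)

A = Cd/(κε₀) = 7.19×10⁻¹⁰ × 4.35×10⁻³ / (3.40 × 8.85×10⁻¹²) = 0.104 m².

A ≈ 1.04×10⁵ mm²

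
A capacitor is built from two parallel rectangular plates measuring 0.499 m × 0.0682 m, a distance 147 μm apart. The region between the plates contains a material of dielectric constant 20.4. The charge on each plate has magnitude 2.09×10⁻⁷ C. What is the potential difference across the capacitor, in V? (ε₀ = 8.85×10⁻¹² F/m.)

A = 0.499 × 0.0682 m² = 3.40×10⁻² m².
C = κε₀A/d = 20.4 × 8.85×10⁻¹² × 3.40×10⁻² / 1.47×10⁻⁴ = 4.18×10⁻⁸ F.
V = Q/C = 2.09×10⁻⁷ / 4.18×10⁻⁸ = 5.00 V.

V ≈ 5.00 V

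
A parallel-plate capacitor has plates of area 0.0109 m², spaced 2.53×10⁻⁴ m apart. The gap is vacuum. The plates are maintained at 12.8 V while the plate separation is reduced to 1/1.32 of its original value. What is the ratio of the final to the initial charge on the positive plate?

Battery connected ⇒ V is held fixed.
C₂ = 1.32 C₁ and Q = CV, so Q₂/Q₁ = C₂/C₁ = 1.32.

1.32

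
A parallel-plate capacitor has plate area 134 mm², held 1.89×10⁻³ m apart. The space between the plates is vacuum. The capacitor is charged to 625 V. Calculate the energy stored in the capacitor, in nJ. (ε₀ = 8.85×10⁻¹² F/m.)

A = 134 mm² = 1.34×10⁻⁴ m².
C = ε₀A/d = 8.85×10⁻¹² × 1.34×10⁻⁴ / 1.89×10⁻³ = 6.27×10⁻¹³ F.
U = ½CV² = ½ × 6.27×10⁻¹³ × (625)² = 1.23×10⁻⁷ J.

123 nJ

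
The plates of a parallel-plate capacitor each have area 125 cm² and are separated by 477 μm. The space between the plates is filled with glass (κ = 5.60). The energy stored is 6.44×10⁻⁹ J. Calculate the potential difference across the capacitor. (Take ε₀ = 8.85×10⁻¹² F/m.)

3.15 V

A = 125 cm² = 1.25×10⁻² m².
C = κε₀A/d = 5.60 × 8.85×10⁻¹² × 1.25×10⁻² / 4.77×10⁻⁴ = 1.30×10⁻⁹ F.
V = √(2U/C) = √(2 × 6.44×10⁻⁹ / 1.30×10⁻⁹) = 3.15 V.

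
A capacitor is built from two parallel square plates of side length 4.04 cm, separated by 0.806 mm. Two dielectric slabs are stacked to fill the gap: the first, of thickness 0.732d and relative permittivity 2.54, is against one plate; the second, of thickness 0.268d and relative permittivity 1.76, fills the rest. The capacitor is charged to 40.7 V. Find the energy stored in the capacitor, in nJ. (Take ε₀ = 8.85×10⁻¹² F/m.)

33.7 nJ

A = (4.04 cm)² = 1.63×10⁻³ m².
Stacked slabs ⇒ two capacitors in series, each with the full plate area.
C₁ = κ₁ε₀A/d₁ = 2.54 × 8.85×10⁻¹² × 1.63×10⁻³ / 5.90×10⁻⁴ = 6.22×10⁻¹¹ F.
C₂ = κ₂ε₀A/d₂ = 1.76 × 8.85×10⁻¹² × 1.63×10⁻³ / 2.16×10⁻⁴ = 1.18×10⁻¹⁰ F.
C = (1/C₁ + 1/C₂)⁻¹ = 4.07×10⁻¹¹ F.
U = ½CV² = ½ × 4.07×10⁻¹¹ × (40.7)² = 3.37×10⁻⁸ J.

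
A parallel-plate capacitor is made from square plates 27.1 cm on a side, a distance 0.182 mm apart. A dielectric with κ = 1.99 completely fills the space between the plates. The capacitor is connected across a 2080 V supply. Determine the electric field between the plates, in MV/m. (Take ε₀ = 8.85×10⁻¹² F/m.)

E ≈ 11.4 MV/m

E = V/d = 2080 / 1.82×10⁻⁴ = 1.14×10⁷ V/m.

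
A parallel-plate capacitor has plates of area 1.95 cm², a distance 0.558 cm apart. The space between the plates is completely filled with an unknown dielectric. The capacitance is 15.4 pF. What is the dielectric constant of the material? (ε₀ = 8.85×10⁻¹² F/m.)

κ ≈ 49.8

A = 1.95 cm² = 1.95×10⁻⁴ m².
κ = Cd/(ε₀A) = 1.54×10⁻¹¹ × 5.58×10⁻³ / (8.85×10⁻¹² × 1.95×10⁻⁴) = 49.8.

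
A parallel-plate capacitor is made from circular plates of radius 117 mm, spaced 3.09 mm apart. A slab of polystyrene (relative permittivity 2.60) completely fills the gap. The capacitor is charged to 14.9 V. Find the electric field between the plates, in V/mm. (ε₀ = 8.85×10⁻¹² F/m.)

4.82 V/mm

E = V/d = 14.9 / 3.09×10⁻³ = 4.82×10³ V/m.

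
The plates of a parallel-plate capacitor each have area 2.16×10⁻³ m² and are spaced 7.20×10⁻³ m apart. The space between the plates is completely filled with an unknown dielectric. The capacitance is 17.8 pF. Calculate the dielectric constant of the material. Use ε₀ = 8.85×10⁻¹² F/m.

κ = Cd/(ε₀A) = 1.78×10⁻¹¹ × 7.20×10⁻³ / (8.85×10⁻¹² × 2.16×10⁻³) = 6.70.

κ ≈ 6.70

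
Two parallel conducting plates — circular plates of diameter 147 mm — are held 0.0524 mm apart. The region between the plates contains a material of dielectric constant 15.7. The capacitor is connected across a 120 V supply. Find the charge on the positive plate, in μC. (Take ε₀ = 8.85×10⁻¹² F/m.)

A = π(147/2 mm)² = 1.70×10⁻² m².
C = κε₀A/d = 15.7 × 8.85×10⁻¹² × 1.70×10⁻² / 5.24×10⁻⁵ = 4.50×10⁻⁸ F.
Q = CV = 4.50×10⁻⁸ × 120 = 5.40×10⁻⁶ C.

5.40 μC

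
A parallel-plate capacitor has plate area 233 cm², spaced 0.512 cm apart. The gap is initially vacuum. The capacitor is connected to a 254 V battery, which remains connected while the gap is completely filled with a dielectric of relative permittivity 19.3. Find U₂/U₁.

Battery connected ⇒ V is held fixed.
C₂ = 19.3 C₁ and U = ½CV², so U₂/U₁ = C₂/C₁ = 19.3.

U₂/U₁ ≈ 19.3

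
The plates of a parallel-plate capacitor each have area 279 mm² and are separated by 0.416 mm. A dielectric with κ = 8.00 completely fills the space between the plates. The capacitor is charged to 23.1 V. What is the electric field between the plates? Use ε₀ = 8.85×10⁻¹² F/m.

E ≈ 55.5 kV/m

E = V/d = 23.1 / 4.16×10⁻⁴ = 5.55×10⁴ V/m.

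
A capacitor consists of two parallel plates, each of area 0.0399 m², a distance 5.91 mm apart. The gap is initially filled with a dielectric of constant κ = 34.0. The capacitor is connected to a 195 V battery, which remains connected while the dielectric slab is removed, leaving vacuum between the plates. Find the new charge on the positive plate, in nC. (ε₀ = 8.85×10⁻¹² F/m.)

11.7 nC

Initially C₁ = κε₀A/d = 34.0 × 8.85×10⁻¹² × 3.99×10⁻² / 5.91×10⁻³ = 2.03×10⁻⁹ F.
Q₁ = 3.96×10⁻⁷ C.
Battery connected ⇒ V is held fixed. C₂ = 0.0294 C₁ and Q = CV, so Q₂/Q₁ = C₂/C₁ = 0.0294.
Q₂ = 0.0294 × 3.96×10⁻⁷ = 1.17×10⁻⁸ C.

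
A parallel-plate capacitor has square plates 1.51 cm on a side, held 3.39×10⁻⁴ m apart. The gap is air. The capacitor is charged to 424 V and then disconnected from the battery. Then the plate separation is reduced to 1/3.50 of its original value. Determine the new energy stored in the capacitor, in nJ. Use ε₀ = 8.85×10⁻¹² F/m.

A = (1.51 cm)² = 2.28×10⁻⁴ m².
Initially C₁ = ε₀A/d = 8.85×10⁻¹² × 2.28×10⁻⁴ / 3.39×10⁻⁴ = 5.95×10⁻¹² F.
U₁ = 5.35×10⁻⁷ J.
Isolated ⇒ Q is held fixed. C₂ = 3.50 C₁ and U = Q²/(2C), so U₂/U₁ = C₁/C₂ = 0.286.
U₂ = 0.286 × 5.35×10⁻⁷ = 1.53×10⁻⁷ J.

153 nJ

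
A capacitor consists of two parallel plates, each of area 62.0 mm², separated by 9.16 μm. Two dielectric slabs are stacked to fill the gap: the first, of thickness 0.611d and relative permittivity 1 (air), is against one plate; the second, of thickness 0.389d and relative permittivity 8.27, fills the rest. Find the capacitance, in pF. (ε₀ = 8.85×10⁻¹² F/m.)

A = 62.0 mm² = 6.20×10⁻⁵ m².
Stacked slabs ⇒ two capacitors in series, each with the full plate area.
C₁ = κ₁ε₀A/d₁ = 1.00 × 8.85×10⁻¹² × 6.20×10⁻⁵ / 5.60×10⁻⁶ = 9.80×10⁻¹¹ F.
C₂ = κ₂ε₀A/d₂ = 8.27 × 8.85×10⁻¹² × 6.20×10⁻⁵ / 3.56×10⁻⁶ = 1.27×10⁻⁹ F.
C = (1/C₁ + 1/C₂)⁻¹ = 9.10×10⁻¹¹ F.

C ≈ 91.0 pF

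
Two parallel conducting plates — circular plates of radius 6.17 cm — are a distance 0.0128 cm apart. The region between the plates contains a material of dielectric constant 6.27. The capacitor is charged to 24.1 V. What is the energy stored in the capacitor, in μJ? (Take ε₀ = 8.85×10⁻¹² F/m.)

A = π(6.17 cm)² = 1.20×10⁻² m².
C = κε₀A/d = 6.27 × 8.85×10⁻¹² × 1.20×10⁻² / 1.28×10⁻⁴ = 5.18×10⁻⁹ F.
U = ½CV² = ½ × 5.18×10⁻⁹ × (24.1)² = 1.51×10⁻⁶ J.

U ≈ 1.51 μJ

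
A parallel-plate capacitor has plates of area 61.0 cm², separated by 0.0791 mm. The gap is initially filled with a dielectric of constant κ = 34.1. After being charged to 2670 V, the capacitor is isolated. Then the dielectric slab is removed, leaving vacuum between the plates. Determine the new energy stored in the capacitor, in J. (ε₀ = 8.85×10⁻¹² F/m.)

2.83 J

A = 61.0 cm² = 6.10×10⁻³ m².
Initially C₁ = κε₀A/d = 34.1 × 8.85×10⁻¹² × 6.10×10⁻³ / 7.91×10⁻⁵ = 2.33×10⁻⁸ F.
U₁ = 8.30×10⁻² J.
Isolated ⇒ Q is held fixed. C₂ = 0.0293 C₁ and U = Q²/(2C), so U₂/U₁ = C₁/C₂ = 34.1.
U₂ = 34.1 × 8.30×10⁻² = 2.83 J.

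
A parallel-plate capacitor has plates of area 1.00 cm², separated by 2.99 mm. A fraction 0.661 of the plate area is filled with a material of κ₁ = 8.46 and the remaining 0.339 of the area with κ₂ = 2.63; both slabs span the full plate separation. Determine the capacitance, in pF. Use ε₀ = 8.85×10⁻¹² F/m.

A = 1.00 cm² = 1.00×10⁻⁴ m².
Side-by-side slabs ⇒ two capacitors in parallel, each spanning the full gap.
C₁ = κ₁ε₀A₁/d = 8.46 × 8.85×10⁻¹² × 6.61×10⁻⁵ / 2.99×10⁻³ = 1.66×10⁻¹² F.
C₂ = κ₂ε₀A₂/d = 2.63 × 8.85×10⁻¹² × 3.39×10⁻⁵ / 2.99×10⁻³ = 2.64×10⁻¹³ F.
C = C₁ + C₂ = 1.92×10⁻¹² F.

1.92 pF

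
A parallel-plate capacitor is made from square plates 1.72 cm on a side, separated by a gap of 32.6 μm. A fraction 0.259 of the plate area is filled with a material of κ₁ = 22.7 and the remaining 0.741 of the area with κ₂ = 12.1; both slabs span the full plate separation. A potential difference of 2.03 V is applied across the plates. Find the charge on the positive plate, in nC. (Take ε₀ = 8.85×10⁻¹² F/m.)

2.42 nC

A = (1.72 cm)² = 2.96×10⁻⁴ m².
Side-by-side slabs ⇒ two capacitors in parallel, each spanning the full gap.
C₁ = κ₁ε₀A₁/d = 22.7 × 8.85×10⁻¹² × 7.66×10⁻⁵ / 3.26×10⁻⁵ = 4.72×10⁻¹⁰ F.
C₂ = κ₂ε₀A₂/d = 12.1 × 8.85×10⁻¹² × 2.19×10⁻⁴ / 3.26×10⁻⁵ = 7.20×10⁻¹⁰ F.
C = C₁ + C₂ = 1.19×10⁻⁹ F.
Q = CV = 1.19×10⁻⁹ × 2.03 = 2.42×10⁻⁹ C.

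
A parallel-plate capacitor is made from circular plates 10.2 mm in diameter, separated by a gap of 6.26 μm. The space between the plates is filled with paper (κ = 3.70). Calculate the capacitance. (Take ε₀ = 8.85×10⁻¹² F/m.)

A = π(10.2/2 mm)² = 8.17×10⁻⁵ m².
C = κε₀A/d = 3.70 × 8.85×10⁻¹² × 8.17×10⁻⁵ / 6.26×10⁻⁶ = 4.27×10⁻¹⁰ F.

C ≈ 427 pF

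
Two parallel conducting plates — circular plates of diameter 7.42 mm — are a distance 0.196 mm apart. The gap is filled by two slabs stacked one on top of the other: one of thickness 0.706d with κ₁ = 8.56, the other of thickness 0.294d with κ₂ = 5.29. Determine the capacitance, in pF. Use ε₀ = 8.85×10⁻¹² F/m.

A = π(7.42/2 mm)² = 4.32×10⁻⁵ m².
Stacked slabs ⇒ two capacitors in series, each with the full plate area.
C₁ = κ₁ε₀A/d₁ = 8.56 × 8.85×10⁻¹² × 4.32×10⁻⁵ / 1.38×10⁻⁴ = 2.37×10⁻¹¹ F.
C₂ = κ₂ε₀A/d₂ = 5.29 × 8.85×10⁻¹² × 4.32×10⁻⁵ / 5.76×10⁻⁵ = 3.51×10⁻¹¹ F.
C = (1/C₁ + 1/C₂)⁻¹ = 1.41×10⁻¹¹ F.

C ≈ 14.1 pF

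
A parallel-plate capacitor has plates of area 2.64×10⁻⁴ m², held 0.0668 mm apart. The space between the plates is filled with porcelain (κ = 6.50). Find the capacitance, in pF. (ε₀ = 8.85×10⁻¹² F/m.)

C = κε₀A/d = 6.50 × 8.85×10⁻¹² × 2.64×10⁻⁴ / 6.68×10⁻⁵ = 2.27×10⁻¹⁰ F.

227 pF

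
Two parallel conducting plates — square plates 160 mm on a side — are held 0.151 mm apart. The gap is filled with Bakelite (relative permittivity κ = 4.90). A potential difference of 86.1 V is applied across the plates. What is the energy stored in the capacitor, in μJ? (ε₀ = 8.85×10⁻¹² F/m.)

U ≈ 27.3 μJ

A = (160 mm)² = 2.56×10⁻² m².
C = κε₀A/d = 4.90 × 8.85×10⁻¹² × 2.56×10⁻² / 1.51×10⁻⁴ = 7.35×10⁻⁹ F.
U = ½CV² = ½ × 7.35×10⁻⁹ × (86.1)² = 2.73×10⁻⁵ J.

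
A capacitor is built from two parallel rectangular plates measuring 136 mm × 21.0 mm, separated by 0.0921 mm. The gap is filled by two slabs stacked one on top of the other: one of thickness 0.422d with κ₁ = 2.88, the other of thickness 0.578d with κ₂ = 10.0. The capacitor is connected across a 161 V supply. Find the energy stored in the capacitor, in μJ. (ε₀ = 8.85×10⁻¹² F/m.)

A = 136 × 21.0 mm² = 2.86×10⁻³ m².
Stacked slabs ⇒ two capacitors in series, each with the full plate area.
C₁ = κ₁ε₀A/d₁ = 2.88 × 8.85×10⁻¹² × 2.86×10⁻³ / 3.89×10⁻⁵ = 1.87×10⁻⁹ F.
C₂ = κ₂ε₀A/d₂ = 10.0 × 8.85×10⁻¹² × 2.86×10⁻³ / 5.32×10⁻⁵ = 4.75×10⁻⁹ F.
C = (1/C₁ + 1/C₂)⁻¹ = 1.34×10⁻⁹ F.
U = ½CV² = ½ × 1.34×10⁻⁹ × (161)² = 1.74×10⁻⁵ J.

17.4 μJ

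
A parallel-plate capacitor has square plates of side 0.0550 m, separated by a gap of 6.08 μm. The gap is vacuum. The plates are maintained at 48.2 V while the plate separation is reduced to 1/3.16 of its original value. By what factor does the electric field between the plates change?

3.16

Battery connected ⇒ V is held fixed.
E = V/d, so E₂/E₁ = d₁/d₂ = 3.16.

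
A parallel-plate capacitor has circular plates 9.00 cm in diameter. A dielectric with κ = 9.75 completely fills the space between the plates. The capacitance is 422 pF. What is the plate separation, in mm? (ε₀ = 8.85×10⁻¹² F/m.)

1.30 mm

A = π(9.00/2 cm)² = 6.36×10⁻³ m².
d = κε₀A/C = 9.75 × 8.85×10⁻¹² × 6.36×10⁻³ / 4.22×10⁻¹⁰ = 1.30×10⁻³ m.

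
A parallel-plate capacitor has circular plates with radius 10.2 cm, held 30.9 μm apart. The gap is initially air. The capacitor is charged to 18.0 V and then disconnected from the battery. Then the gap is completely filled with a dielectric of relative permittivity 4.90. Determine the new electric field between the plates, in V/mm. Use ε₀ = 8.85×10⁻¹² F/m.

E ≈ 119 V/mm

A = π(10.2 cm)² = 3.27×10⁻² m².
Initially C₁ = ε₀A/d = 8.85×10⁻¹² × 3.27×10⁻² / 3.09×10⁻⁵ = 9.36×10⁻⁹ F.
E₁ = 5.83×10⁵ V/m.
Isolated ⇒ Q is held fixed. V₂ = Q/C₂ = V₁/4.90; E = V/d, so E₂/E₁ = (V₂/V₁)(d₁/d₂) = 0.204.
E₂ = 0.204 × 5.83×10⁵ = 1.19×10⁵ V/m.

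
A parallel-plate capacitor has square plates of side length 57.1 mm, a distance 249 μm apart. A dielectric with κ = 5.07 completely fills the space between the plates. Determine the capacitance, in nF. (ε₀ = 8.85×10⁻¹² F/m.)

C ≈ 0.588 nF

A = (57.1 mm)² = 3.26×10⁻³ m².
C = κε₀A/d = 5.07 × 8.85×10⁻¹² × 3.26×10⁻³ / 2.49×10⁻⁴ = 5.88×10⁻¹⁰ F.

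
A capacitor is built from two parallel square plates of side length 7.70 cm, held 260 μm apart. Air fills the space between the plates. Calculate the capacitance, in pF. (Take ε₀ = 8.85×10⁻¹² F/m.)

A = (7.70 cm)² = 5.93×10⁻³ m².
C = ε₀A/d = 8.85×10⁻¹² × 5.93×10⁻³ / 2.60×10⁻⁴ = 2.02×10⁻¹⁰ F.

202 pF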